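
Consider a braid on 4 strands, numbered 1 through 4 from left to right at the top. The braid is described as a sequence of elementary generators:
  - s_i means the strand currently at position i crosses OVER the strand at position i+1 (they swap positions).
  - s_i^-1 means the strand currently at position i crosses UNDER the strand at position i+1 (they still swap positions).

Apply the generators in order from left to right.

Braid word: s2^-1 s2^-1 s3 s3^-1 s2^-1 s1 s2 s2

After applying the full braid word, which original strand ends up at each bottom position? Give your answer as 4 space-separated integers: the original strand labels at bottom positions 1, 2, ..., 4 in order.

Answer: 3 1 2 4

Derivation:
Gen 1 (s2^-1): strand 2 crosses under strand 3. Perm now: [1 3 2 4]
Gen 2 (s2^-1): strand 3 crosses under strand 2. Perm now: [1 2 3 4]
Gen 3 (s3): strand 3 crosses over strand 4. Perm now: [1 2 4 3]
Gen 4 (s3^-1): strand 4 crosses under strand 3. Perm now: [1 2 3 4]
Gen 5 (s2^-1): strand 2 crosses under strand 3. Perm now: [1 3 2 4]
Gen 6 (s1): strand 1 crosses over strand 3. Perm now: [3 1 2 4]
Gen 7 (s2): strand 1 crosses over strand 2. Perm now: [3 2 1 4]
Gen 8 (s2): strand 2 crosses over strand 1. Perm now: [3 1 2 4]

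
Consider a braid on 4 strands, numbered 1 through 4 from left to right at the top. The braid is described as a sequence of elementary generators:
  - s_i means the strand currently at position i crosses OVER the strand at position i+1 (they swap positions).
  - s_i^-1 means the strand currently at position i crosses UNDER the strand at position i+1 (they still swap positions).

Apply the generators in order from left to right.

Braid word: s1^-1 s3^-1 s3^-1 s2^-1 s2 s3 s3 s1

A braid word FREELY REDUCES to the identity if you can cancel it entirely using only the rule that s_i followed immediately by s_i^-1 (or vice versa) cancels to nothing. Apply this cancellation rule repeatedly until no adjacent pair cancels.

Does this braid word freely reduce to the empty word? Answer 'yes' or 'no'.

Gen 1 (s1^-1): push. Stack: [s1^-1]
Gen 2 (s3^-1): push. Stack: [s1^-1 s3^-1]
Gen 3 (s3^-1): push. Stack: [s1^-1 s3^-1 s3^-1]
Gen 4 (s2^-1): push. Stack: [s1^-1 s3^-1 s3^-1 s2^-1]
Gen 5 (s2): cancels prior s2^-1. Stack: [s1^-1 s3^-1 s3^-1]
Gen 6 (s3): cancels prior s3^-1. Stack: [s1^-1 s3^-1]
Gen 7 (s3): cancels prior s3^-1. Stack: [s1^-1]
Gen 8 (s1): cancels prior s1^-1. Stack: []
Reduced word: (empty)

Answer: yes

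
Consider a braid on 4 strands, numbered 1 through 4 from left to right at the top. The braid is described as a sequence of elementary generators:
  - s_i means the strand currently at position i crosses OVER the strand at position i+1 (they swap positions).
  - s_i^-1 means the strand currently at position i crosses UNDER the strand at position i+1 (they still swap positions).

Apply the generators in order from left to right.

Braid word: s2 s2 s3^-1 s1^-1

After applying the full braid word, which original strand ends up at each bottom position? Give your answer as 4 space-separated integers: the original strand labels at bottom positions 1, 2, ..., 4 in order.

Gen 1 (s2): strand 2 crosses over strand 3. Perm now: [1 3 2 4]
Gen 2 (s2): strand 3 crosses over strand 2. Perm now: [1 2 3 4]
Gen 3 (s3^-1): strand 3 crosses under strand 4. Perm now: [1 2 4 3]
Gen 4 (s1^-1): strand 1 crosses under strand 2. Perm now: [2 1 4 3]

Answer: 2 1 4 3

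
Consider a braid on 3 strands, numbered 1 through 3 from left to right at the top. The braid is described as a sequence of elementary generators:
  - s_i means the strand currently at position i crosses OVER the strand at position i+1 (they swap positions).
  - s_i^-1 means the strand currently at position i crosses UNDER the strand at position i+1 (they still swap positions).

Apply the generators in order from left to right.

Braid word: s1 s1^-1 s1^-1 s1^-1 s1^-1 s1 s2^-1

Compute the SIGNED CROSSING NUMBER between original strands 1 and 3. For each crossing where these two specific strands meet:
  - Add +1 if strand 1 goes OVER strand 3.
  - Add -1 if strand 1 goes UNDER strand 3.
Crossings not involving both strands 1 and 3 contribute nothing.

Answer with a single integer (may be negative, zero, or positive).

Answer: 0

Derivation:
Gen 1: crossing 1x2. Both 1&3? no. Sum: 0
Gen 2: crossing 2x1. Both 1&3? no. Sum: 0
Gen 3: crossing 1x2. Both 1&3? no. Sum: 0
Gen 4: crossing 2x1. Both 1&3? no. Sum: 0
Gen 5: crossing 1x2. Both 1&3? no. Sum: 0
Gen 6: crossing 2x1. Both 1&3? no. Sum: 0
Gen 7: crossing 2x3. Both 1&3? no. Sum: 0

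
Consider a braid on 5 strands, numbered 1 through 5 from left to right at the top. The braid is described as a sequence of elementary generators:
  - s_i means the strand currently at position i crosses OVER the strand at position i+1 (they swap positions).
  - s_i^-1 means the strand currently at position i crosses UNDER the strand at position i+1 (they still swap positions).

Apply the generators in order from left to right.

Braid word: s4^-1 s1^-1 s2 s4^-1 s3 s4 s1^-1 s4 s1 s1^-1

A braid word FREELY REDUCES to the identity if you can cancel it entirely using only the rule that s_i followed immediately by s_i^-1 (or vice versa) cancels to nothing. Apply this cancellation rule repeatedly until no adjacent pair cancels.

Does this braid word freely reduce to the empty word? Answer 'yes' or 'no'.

Answer: no

Derivation:
Gen 1 (s4^-1): push. Stack: [s4^-1]
Gen 2 (s1^-1): push. Stack: [s4^-1 s1^-1]
Gen 3 (s2): push. Stack: [s4^-1 s1^-1 s2]
Gen 4 (s4^-1): push. Stack: [s4^-1 s1^-1 s2 s4^-1]
Gen 5 (s3): push. Stack: [s4^-1 s1^-1 s2 s4^-1 s3]
Gen 6 (s4): push. Stack: [s4^-1 s1^-1 s2 s4^-1 s3 s4]
Gen 7 (s1^-1): push. Stack: [s4^-1 s1^-1 s2 s4^-1 s3 s4 s1^-1]
Gen 8 (s4): push. Stack: [s4^-1 s1^-1 s2 s4^-1 s3 s4 s1^-1 s4]
Gen 9 (s1): push. Stack: [s4^-1 s1^-1 s2 s4^-1 s3 s4 s1^-1 s4 s1]
Gen 10 (s1^-1): cancels prior s1. Stack: [s4^-1 s1^-1 s2 s4^-1 s3 s4 s1^-1 s4]
Reduced word: s4^-1 s1^-1 s2 s4^-1 s3 s4 s1^-1 s4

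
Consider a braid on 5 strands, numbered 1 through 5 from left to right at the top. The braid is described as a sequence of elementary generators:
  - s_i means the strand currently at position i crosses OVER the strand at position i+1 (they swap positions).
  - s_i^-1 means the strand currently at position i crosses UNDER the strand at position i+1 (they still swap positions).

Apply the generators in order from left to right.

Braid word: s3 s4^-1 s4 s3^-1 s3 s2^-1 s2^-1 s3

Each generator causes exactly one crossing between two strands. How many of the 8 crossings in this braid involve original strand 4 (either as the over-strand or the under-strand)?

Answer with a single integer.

Gen 1: crossing 3x4. Involves strand 4? yes. Count so far: 1
Gen 2: crossing 3x5. Involves strand 4? no. Count so far: 1
Gen 3: crossing 5x3. Involves strand 4? no. Count so far: 1
Gen 4: crossing 4x3. Involves strand 4? yes. Count so far: 2
Gen 5: crossing 3x4. Involves strand 4? yes. Count so far: 3
Gen 6: crossing 2x4. Involves strand 4? yes. Count so far: 4
Gen 7: crossing 4x2. Involves strand 4? yes. Count so far: 5
Gen 8: crossing 4x3. Involves strand 4? yes. Count so far: 6

Answer: 6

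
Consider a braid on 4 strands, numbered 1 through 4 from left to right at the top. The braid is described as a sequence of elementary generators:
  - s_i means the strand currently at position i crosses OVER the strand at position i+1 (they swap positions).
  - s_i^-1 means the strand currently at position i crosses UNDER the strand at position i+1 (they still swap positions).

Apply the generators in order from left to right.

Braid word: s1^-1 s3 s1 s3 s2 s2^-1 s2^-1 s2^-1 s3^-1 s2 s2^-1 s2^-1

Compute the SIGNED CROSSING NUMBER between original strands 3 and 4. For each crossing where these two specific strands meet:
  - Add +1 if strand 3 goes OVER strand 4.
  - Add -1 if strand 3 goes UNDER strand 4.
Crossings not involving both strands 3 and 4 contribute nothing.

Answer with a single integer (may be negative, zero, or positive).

Answer: -1

Derivation:
Gen 1: crossing 1x2. Both 3&4? no. Sum: 0
Gen 2: 3 over 4. Both 3&4? yes. Contrib: +1. Sum: 1
Gen 3: crossing 2x1. Both 3&4? no. Sum: 1
Gen 4: 4 over 3. Both 3&4? yes. Contrib: -1. Sum: 0
Gen 5: crossing 2x3. Both 3&4? no. Sum: 0
Gen 6: crossing 3x2. Both 3&4? no. Sum: 0
Gen 7: crossing 2x3. Both 3&4? no. Sum: 0
Gen 8: crossing 3x2. Both 3&4? no. Sum: 0
Gen 9: 3 under 4. Both 3&4? yes. Contrib: -1. Sum: -1
Gen 10: crossing 2x4. Both 3&4? no. Sum: -1
Gen 11: crossing 4x2. Both 3&4? no. Sum: -1
Gen 12: crossing 2x4. Both 3&4? no. Sum: -1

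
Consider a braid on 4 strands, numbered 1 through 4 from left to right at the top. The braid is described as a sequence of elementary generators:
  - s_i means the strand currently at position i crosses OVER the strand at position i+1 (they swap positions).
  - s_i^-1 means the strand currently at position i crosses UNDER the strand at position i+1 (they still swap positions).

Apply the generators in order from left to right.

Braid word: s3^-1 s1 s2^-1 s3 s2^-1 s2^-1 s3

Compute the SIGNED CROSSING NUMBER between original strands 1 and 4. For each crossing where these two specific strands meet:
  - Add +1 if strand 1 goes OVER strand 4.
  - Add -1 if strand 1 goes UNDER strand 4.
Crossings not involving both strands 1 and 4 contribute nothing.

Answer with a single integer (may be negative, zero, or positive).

Gen 1: crossing 3x4. Both 1&4? no. Sum: 0
Gen 2: crossing 1x2. Both 1&4? no. Sum: 0
Gen 3: 1 under 4. Both 1&4? yes. Contrib: -1. Sum: -1
Gen 4: crossing 1x3. Both 1&4? no. Sum: -1
Gen 5: crossing 4x3. Both 1&4? no. Sum: -1
Gen 6: crossing 3x4. Both 1&4? no. Sum: -1
Gen 7: crossing 3x1. Both 1&4? no. Sum: -1

Answer: -1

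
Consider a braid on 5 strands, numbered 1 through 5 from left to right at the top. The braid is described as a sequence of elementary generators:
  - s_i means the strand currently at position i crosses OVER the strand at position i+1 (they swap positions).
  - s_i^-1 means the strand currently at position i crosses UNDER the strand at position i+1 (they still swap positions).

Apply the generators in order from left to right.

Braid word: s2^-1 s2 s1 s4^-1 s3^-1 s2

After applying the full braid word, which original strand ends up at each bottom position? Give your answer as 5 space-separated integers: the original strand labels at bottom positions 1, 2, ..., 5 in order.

Answer: 2 5 1 3 4

Derivation:
Gen 1 (s2^-1): strand 2 crosses under strand 3. Perm now: [1 3 2 4 5]
Gen 2 (s2): strand 3 crosses over strand 2. Perm now: [1 2 3 4 5]
Gen 3 (s1): strand 1 crosses over strand 2. Perm now: [2 1 3 4 5]
Gen 4 (s4^-1): strand 4 crosses under strand 5. Perm now: [2 1 3 5 4]
Gen 5 (s3^-1): strand 3 crosses under strand 5. Perm now: [2 1 5 3 4]
Gen 6 (s2): strand 1 crosses over strand 5. Perm now: [2 5 1 3 4]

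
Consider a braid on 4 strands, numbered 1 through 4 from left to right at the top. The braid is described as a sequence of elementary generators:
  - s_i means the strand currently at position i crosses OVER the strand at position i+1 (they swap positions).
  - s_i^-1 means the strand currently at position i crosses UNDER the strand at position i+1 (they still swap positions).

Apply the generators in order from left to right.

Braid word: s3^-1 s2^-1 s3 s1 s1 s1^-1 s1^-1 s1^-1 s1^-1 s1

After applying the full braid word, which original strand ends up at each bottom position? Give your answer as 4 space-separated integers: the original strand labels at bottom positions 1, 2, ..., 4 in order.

Gen 1 (s3^-1): strand 3 crosses under strand 4. Perm now: [1 2 4 3]
Gen 2 (s2^-1): strand 2 crosses under strand 4. Perm now: [1 4 2 3]
Gen 3 (s3): strand 2 crosses over strand 3. Perm now: [1 4 3 2]
Gen 4 (s1): strand 1 crosses over strand 4. Perm now: [4 1 3 2]
Gen 5 (s1): strand 4 crosses over strand 1. Perm now: [1 4 3 2]
Gen 6 (s1^-1): strand 1 crosses under strand 4. Perm now: [4 1 3 2]
Gen 7 (s1^-1): strand 4 crosses under strand 1. Perm now: [1 4 3 2]
Gen 8 (s1^-1): strand 1 crosses under strand 4. Perm now: [4 1 3 2]
Gen 9 (s1^-1): strand 4 crosses under strand 1. Perm now: [1 4 3 2]
Gen 10 (s1): strand 1 crosses over strand 4. Perm now: [4 1 3 2]

Answer: 4 1 3 2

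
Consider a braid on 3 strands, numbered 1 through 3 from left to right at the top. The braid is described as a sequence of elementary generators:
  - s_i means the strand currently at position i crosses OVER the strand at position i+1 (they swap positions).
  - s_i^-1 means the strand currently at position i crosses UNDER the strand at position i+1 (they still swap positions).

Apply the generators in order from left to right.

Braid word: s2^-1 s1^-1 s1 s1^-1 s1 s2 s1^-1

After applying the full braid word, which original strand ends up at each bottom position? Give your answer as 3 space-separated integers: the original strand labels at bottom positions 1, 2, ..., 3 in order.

Gen 1 (s2^-1): strand 2 crosses under strand 3. Perm now: [1 3 2]
Gen 2 (s1^-1): strand 1 crosses under strand 3. Perm now: [3 1 2]
Gen 3 (s1): strand 3 crosses over strand 1. Perm now: [1 3 2]
Gen 4 (s1^-1): strand 1 crosses under strand 3. Perm now: [3 1 2]
Gen 5 (s1): strand 3 crosses over strand 1. Perm now: [1 3 2]
Gen 6 (s2): strand 3 crosses over strand 2. Perm now: [1 2 3]
Gen 7 (s1^-1): strand 1 crosses under strand 2. Perm now: [2 1 3]

Answer: 2 1 3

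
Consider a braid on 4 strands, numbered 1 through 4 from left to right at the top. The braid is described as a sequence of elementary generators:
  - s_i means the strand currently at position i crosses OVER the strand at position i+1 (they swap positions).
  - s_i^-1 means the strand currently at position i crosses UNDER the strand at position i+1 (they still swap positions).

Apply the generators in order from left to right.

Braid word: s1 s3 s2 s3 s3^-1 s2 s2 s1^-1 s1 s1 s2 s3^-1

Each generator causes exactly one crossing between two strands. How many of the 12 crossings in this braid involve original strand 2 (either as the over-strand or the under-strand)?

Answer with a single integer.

Answer: 6

Derivation:
Gen 1: crossing 1x2. Involves strand 2? yes. Count so far: 1
Gen 2: crossing 3x4. Involves strand 2? no. Count so far: 1
Gen 3: crossing 1x4. Involves strand 2? no. Count so far: 1
Gen 4: crossing 1x3. Involves strand 2? no. Count so far: 1
Gen 5: crossing 3x1. Involves strand 2? no. Count so far: 1
Gen 6: crossing 4x1. Involves strand 2? no. Count so far: 1
Gen 7: crossing 1x4. Involves strand 2? no. Count so far: 1
Gen 8: crossing 2x4. Involves strand 2? yes. Count so far: 2
Gen 9: crossing 4x2. Involves strand 2? yes. Count so far: 3
Gen 10: crossing 2x4. Involves strand 2? yes. Count so far: 4
Gen 11: crossing 2x1. Involves strand 2? yes. Count so far: 5
Gen 12: crossing 2x3. Involves strand 2? yes. Count so far: 6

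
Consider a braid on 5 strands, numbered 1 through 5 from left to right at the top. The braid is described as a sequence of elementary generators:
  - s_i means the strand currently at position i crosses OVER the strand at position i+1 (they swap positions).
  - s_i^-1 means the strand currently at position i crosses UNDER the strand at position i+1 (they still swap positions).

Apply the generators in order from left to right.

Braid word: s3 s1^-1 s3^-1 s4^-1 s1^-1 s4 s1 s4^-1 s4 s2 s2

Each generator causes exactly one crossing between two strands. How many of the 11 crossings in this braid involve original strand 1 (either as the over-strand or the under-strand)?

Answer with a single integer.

Gen 1: crossing 3x4. Involves strand 1? no. Count so far: 0
Gen 2: crossing 1x2. Involves strand 1? yes. Count so far: 1
Gen 3: crossing 4x3. Involves strand 1? no. Count so far: 1
Gen 4: crossing 4x5. Involves strand 1? no. Count so far: 1
Gen 5: crossing 2x1. Involves strand 1? yes. Count so far: 2
Gen 6: crossing 5x4. Involves strand 1? no. Count so far: 2
Gen 7: crossing 1x2. Involves strand 1? yes. Count so far: 3
Gen 8: crossing 4x5. Involves strand 1? no. Count so far: 3
Gen 9: crossing 5x4. Involves strand 1? no. Count so far: 3
Gen 10: crossing 1x3. Involves strand 1? yes. Count so far: 4
Gen 11: crossing 3x1. Involves strand 1? yes. Count so far: 5

Answer: 5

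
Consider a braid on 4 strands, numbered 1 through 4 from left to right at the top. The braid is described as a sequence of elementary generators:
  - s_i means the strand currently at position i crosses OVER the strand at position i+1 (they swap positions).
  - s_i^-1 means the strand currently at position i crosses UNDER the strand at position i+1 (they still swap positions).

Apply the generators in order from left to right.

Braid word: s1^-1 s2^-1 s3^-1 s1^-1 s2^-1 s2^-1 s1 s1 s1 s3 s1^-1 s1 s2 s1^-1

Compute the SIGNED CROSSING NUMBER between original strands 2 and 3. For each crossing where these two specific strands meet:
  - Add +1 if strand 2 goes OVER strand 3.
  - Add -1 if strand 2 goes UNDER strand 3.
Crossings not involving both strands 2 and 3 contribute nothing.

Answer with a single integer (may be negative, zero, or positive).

Answer: -4

Derivation:
Gen 1: crossing 1x2. Both 2&3? no. Sum: 0
Gen 2: crossing 1x3. Both 2&3? no. Sum: 0
Gen 3: crossing 1x4. Both 2&3? no. Sum: 0
Gen 4: 2 under 3. Both 2&3? yes. Contrib: -1. Sum: -1
Gen 5: crossing 2x4. Both 2&3? no. Sum: -1
Gen 6: crossing 4x2. Both 2&3? no. Sum: -1
Gen 7: 3 over 2. Both 2&3? yes. Contrib: -1. Sum: -2
Gen 8: 2 over 3. Both 2&3? yes. Contrib: +1. Sum: -1
Gen 9: 3 over 2. Both 2&3? yes. Contrib: -1. Sum: -2
Gen 10: crossing 4x1. Both 2&3? no. Sum: -2
Gen 11: 2 under 3. Both 2&3? yes. Contrib: -1. Sum: -3
Gen 12: 3 over 2. Both 2&3? yes. Contrib: -1. Sum: -4
Gen 13: crossing 3x1. Both 2&3? no. Sum: -4
Gen 14: crossing 2x1. Both 2&3? no. Sum: -4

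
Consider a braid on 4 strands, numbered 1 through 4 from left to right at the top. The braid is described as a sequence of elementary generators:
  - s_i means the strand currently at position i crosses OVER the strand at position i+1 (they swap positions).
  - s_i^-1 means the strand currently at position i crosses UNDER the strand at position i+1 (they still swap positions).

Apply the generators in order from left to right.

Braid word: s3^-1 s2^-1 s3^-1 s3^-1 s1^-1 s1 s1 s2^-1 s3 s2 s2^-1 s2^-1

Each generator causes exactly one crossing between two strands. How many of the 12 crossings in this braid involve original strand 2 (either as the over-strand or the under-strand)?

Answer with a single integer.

Gen 1: crossing 3x4. Involves strand 2? no. Count so far: 0
Gen 2: crossing 2x4. Involves strand 2? yes. Count so far: 1
Gen 3: crossing 2x3. Involves strand 2? yes. Count so far: 2
Gen 4: crossing 3x2. Involves strand 2? yes. Count so far: 3
Gen 5: crossing 1x4. Involves strand 2? no. Count so far: 3
Gen 6: crossing 4x1. Involves strand 2? no. Count so far: 3
Gen 7: crossing 1x4. Involves strand 2? no. Count so far: 3
Gen 8: crossing 1x2. Involves strand 2? yes. Count so far: 4
Gen 9: crossing 1x3. Involves strand 2? no. Count so far: 4
Gen 10: crossing 2x3. Involves strand 2? yes. Count so far: 5
Gen 11: crossing 3x2. Involves strand 2? yes. Count so far: 6
Gen 12: crossing 2x3. Involves strand 2? yes. Count so far: 7

Answer: 7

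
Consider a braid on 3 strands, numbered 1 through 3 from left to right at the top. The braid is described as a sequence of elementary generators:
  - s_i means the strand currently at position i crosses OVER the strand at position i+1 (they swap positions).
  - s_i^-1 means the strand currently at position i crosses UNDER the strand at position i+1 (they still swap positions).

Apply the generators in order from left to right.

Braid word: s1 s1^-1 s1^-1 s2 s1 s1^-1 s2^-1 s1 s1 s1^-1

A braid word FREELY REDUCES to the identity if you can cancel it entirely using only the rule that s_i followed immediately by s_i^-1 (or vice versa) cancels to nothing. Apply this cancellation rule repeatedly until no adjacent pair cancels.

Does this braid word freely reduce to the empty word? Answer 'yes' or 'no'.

Answer: yes

Derivation:
Gen 1 (s1): push. Stack: [s1]
Gen 2 (s1^-1): cancels prior s1. Stack: []
Gen 3 (s1^-1): push. Stack: [s1^-1]
Gen 4 (s2): push. Stack: [s1^-1 s2]
Gen 5 (s1): push. Stack: [s1^-1 s2 s1]
Gen 6 (s1^-1): cancels prior s1. Stack: [s1^-1 s2]
Gen 7 (s2^-1): cancels prior s2. Stack: [s1^-1]
Gen 8 (s1): cancels prior s1^-1. Stack: []
Gen 9 (s1): push. Stack: [s1]
Gen 10 (s1^-1): cancels prior s1. Stack: []
Reduced word: (empty)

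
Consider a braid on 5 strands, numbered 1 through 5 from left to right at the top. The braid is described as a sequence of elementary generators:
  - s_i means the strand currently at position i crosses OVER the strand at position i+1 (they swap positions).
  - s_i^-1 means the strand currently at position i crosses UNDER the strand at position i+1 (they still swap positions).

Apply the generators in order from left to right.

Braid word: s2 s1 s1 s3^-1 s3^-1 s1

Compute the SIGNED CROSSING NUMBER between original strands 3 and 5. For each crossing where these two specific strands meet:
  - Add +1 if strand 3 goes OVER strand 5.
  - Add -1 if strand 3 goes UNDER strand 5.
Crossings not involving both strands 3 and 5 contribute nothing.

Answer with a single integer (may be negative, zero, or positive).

Gen 1: crossing 2x3. Both 3&5? no. Sum: 0
Gen 2: crossing 1x3. Both 3&5? no. Sum: 0
Gen 3: crossing 3x1. Both 3&5? no. Sum: 0
Gen 4: crossing 2x4. Both 3&5? no. Sum: 0
Gen 5: crossing 4x2. Both 3&5? no. Sum: 0
Gen 6: crossing 1x3. Both 3&5? no. Sum: 0

Answer: 0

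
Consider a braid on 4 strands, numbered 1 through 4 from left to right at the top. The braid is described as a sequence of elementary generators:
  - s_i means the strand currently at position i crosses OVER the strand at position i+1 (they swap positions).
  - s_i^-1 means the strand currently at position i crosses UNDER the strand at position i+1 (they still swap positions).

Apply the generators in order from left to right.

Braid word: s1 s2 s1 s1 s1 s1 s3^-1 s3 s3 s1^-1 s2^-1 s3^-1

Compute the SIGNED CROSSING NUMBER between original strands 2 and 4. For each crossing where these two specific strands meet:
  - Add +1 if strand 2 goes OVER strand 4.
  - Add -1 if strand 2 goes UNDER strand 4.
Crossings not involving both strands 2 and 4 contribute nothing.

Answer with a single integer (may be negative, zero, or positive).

Answer: -1

Derivation:
Gen 1: crossing 1x2. Both 2&4? no. Sum: 0
Gen 2: crossing 1x3. Both 2&4? no. Sum: 0
Gen 3: crossing 2x3. Both 2&4? no. Sum: 0
Gen 4: crossing 3x2. Both 2&4? no. Sum: 0
Gen 5: crossing 2x3. Both 2&4? no. Sum: 0
Gen 6: crossing 3x2. Both 2&4? no. Sum: 0
Gen 7: crossing 1x4. Both 2&4? no. Sum: 0
Gen 8: crossing 4x1. Both 2&4? no. Sum: 0
Gen 9: crossing 1x4. Both 2&4? no. Sum: 0
Gen 10: crossing 2x3. Both 2&4? no. Sum: 0
Gen 11: 2 under 4. Both 2&4? yes. Contrib: -1. Sum: -1
Gen 12: crossing 2x1. Both 2&4? no. Sum: -1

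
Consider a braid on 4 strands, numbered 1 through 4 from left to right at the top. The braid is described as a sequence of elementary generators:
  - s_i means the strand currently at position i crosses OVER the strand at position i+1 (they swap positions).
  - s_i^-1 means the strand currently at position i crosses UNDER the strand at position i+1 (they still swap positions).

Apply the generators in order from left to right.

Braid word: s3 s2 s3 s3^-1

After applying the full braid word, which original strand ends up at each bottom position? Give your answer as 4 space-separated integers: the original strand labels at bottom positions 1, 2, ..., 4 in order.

Answer: 1 4 2 3

Derivation:
Gen 1 (s3): strand 3 crosses over strand 4. Perm now: [1 2 4 3]
Gen 2 (s2): strand 2 crosses over strand 4. Perm now: [1 4 2 3]
Gen 3 (s3): strand 2 crosses over strand 3. Perm now: [1 4 3 2]
Gen 4 (s3^-1): strand 3 crosses under strand 2. Perm now: [1 4 2 3]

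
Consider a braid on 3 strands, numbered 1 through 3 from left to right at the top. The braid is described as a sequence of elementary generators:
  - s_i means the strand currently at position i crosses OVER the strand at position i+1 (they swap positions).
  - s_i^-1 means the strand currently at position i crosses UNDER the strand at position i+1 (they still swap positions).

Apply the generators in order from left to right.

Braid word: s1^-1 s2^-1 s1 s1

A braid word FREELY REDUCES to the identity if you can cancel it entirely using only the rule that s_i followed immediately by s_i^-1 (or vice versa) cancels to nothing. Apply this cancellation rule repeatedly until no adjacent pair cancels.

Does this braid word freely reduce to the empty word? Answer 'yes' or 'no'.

Gen 1 (s1^-1): push. Stack: [s1^-1]
Gen 2 (s2^-1): push. Stack: [s1^-1 s2^-1]
Gen 3 (s1): push. Stack: [s1^-1 s2^-1 s1]
Gen 4 (s1): push. Stack: [s1^-1 s2^-1 s1 s1]
Reduced word: s1^-1 s2^-1 s1 s1

Answer: no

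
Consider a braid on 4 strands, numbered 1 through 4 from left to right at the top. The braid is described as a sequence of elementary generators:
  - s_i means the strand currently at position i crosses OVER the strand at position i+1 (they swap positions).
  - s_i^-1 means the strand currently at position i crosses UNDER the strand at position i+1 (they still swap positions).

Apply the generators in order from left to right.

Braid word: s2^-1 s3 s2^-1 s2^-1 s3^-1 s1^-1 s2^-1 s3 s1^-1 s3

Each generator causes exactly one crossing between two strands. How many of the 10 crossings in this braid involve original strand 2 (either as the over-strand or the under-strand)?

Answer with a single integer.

Answer: 5

Derivation:
Gen 1: crossing 2x3. Involves strand 2? yes. Count so far: 1
Gen 2: crossing 2x4. Involves strand 2? yes. Count so far: 2
Gen 3: crossing 3x4. Involves strand 2? no. Count so far: 2
Gen 4: crossing 4x3. Involves strand 2? no. Count so far: 2
Gen 5: crossing 4x2. Involves strand 2? yes. Count so far: 3
Gen 6: crossing 1x3. Involves strand 2? no. Count so far: 3
Gen 7: crossing 1x2. Involves strand 2? yes. Count so far: 4
Gen 8: crossing 1x4. Involves strand 2? no. Count so far: 4
Gen 9: crossing 3x2. Involves strand 2? yes. Count so far: 5
Gen 10: crossing 4x1. Involves strand 2? no. Count so far: 5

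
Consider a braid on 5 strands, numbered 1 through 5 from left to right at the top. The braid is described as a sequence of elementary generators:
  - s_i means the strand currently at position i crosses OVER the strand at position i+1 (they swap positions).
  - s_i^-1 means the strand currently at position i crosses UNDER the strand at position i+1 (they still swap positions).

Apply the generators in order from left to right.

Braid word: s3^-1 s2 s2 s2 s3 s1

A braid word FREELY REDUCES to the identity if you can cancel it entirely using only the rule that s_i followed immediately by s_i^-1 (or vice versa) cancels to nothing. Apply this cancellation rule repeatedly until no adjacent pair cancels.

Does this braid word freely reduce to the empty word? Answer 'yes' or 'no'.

Gen 1 (s3^-1): push. Stack: [s3^-1]
Gen 2 (s2): push. Stack: [s3^-1 s2]
Gen 3 (s2): push. Stack: [s3^-1 s2 s2]
Gen 4 (s2): push. Stack: [s3^-1 s2 s2 s2]
Gen 5 (s3): push. Stack: [s3^-1 s2 s2 s2 s3]
Gen 6 (s1): push. Stack: [s3^-1 s2 s2 s2 s3 s1]
Reduced word: s3^-1 s2 s2 s2 s3 s1

Answer: no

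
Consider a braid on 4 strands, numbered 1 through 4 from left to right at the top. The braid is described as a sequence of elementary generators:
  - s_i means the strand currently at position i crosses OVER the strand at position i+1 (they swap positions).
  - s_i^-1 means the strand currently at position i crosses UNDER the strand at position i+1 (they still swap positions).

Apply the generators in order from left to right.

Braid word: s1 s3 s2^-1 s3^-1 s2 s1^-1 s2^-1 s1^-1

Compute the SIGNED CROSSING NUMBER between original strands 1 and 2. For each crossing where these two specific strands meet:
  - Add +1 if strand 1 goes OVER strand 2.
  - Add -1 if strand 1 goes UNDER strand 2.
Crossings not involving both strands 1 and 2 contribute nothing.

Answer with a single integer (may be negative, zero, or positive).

Gen 1: 1 over 2. Both 1&2? yes. Contrib: +1. Sum: 1
Gen 2: crossing 3x4. Both 1&2? no. Sum: 1
Gen 3: crossing 1x4. Both 1&2? no. Sum: 1
Gen 4: crossing 1x3. Both 1&2? no. Sum: 1
Gen 5: crossing 4x3. Both 1&2? no. Sum: 1
Gen 6: crossing 2x3. Both 1&2? no. Sum: 1
Gen 7: crossing 2x4. Both 1&2? no. Sum: 1
Gen 8: crossing 3x4. Both 1&2? no. Sum: 1

Answer: 1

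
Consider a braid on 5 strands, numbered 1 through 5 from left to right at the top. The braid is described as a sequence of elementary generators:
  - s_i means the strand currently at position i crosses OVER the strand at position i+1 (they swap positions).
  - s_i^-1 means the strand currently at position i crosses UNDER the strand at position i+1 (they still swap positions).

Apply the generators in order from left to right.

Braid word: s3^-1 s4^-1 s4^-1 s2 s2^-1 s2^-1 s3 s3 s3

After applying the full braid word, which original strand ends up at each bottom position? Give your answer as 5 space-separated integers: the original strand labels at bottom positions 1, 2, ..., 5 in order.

Gen 1 (s3^-1): strand 3 crosses under strand 4. Perm now: [1 2 4 3 5]
Gen 2 (s4^-1): strand 3 crosses under strand 5. Perm now: [1 2 4 5 3]
Gen 3 (s4^-1): strand 5 crosses under strand 3. Perm now: [1 2 4 3 5]
Gen 4 (s2): strand 2 crosses over strand 4. Perm now: [1 4 2 3 5]
Gen 5 (s2^-1): strand 4 crosses under strand 2. Perm now: [1 2 4 3 5]
Gen 6 (s2^-1): strand 2 crosses under strand 4. Perm now: [1 4 2 3 5]
Gen 7 (s3): strand 2 crosses over strand 3. Perm now: [1 4 3 2 5]
Gen 8 (s3): strand 3 crosses over strand 2. Perm now: [1 4 2 3 5]
Gen 9 (s3): strand 2 crosses over strand 3. Perm now: [1 4 3 2 5]

Answer: 1 4 3 2 5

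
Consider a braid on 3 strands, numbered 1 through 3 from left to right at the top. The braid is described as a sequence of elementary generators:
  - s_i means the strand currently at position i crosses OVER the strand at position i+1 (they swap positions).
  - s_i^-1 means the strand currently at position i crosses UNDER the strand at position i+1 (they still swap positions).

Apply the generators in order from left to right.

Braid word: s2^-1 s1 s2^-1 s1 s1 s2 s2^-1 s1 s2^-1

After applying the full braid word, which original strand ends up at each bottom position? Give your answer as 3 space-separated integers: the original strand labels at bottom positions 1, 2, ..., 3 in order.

Answer: 2 1 3

Derivation:
Gen 1 (s2^-1): strand 2 crosses under strand 3. Perm now: [1 3 2]
Gen 2 (s1): strand 1 crosses over strand 3. Perm now: [3 1 2]
Gen 3 (s2^-1): strand 1 crosses under strand 2. Perm now: [3 2 1]
Gen 4 (s1): strand 3 crosses over strand 2. Perm now: [2 3 1]
Gen 5 (s1): strand 2 crosses over strand 3. Perm now: [3 2 1]
Gen 6 (s2): strand 2 crosses over strand 1. Perm now: [3 1 2]
Gen 7 (s2^-1): strand 1 crosses under strand 2. Perm now: [3 2 1]
Gen 8 (s1): strand 3 crosses over strand 2. Perm now: [2 3 1]
Gen 9 (s2^-1): strand 3 crosses under strand 1. Perm now: [2 1 3]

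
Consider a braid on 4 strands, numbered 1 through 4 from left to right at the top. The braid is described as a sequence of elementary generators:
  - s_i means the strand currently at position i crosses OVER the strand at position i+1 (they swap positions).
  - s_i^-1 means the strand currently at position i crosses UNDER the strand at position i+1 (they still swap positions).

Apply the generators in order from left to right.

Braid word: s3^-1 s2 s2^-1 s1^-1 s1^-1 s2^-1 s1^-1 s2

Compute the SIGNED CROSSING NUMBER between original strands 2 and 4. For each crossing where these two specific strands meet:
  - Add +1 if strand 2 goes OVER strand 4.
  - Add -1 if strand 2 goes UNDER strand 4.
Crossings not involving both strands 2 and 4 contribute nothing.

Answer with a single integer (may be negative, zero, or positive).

Gen 1: crossing 3x4. Both 2&4? no. Sum: 0
Gen 2: 2 over 4. Both 2&4? yes. Contrib: +1. Sum: 1
Gen 3: 4 under 2. Both 2&4? yes. Contrib: +1. Sum: 2
Gen 4: crossing 1x2. Both 2&4? no. Sum: 2
Gen 5: crossing 2x1. Both 2&4? no. Sum: 2
Gen 6: 2 under 4. Both 2&4? yes. Contrib: -1. Sum: 1
Gen 7: crossing 1x4. Both 2&4? no. Sum: 1
Gen 8: crossing 1x2. Both 2&4? no. Sum: 1

Answer: 1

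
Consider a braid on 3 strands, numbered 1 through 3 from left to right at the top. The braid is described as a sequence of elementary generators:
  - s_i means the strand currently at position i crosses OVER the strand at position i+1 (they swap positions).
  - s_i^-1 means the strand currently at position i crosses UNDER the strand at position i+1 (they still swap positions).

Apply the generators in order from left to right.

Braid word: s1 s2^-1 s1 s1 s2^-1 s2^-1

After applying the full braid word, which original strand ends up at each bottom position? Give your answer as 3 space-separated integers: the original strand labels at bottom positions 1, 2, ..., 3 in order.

Answer: 2 3 1

Derivation:
Gen 1 (s1): strand 1 crosses over strand 2. Perm now: [2 1 3]
Gen 2 (s2^-1): strand 1 crosses under strand 3. Perm now: [2 3 1]
Gen 3 (s1): strand 2 crosses over strand 3. Perm now: [3 2 1]
Gen 4 (s1): strand 3 crosses over strand 2. Perm now: [2 3 1]
Gen 5 (s2^-1): strand 3 crosses under strand 1. Perm now: [2 1 3]
Gen 6 (s2^-1): strand 1 crosses under strand 3. Perm now: [2 3 1]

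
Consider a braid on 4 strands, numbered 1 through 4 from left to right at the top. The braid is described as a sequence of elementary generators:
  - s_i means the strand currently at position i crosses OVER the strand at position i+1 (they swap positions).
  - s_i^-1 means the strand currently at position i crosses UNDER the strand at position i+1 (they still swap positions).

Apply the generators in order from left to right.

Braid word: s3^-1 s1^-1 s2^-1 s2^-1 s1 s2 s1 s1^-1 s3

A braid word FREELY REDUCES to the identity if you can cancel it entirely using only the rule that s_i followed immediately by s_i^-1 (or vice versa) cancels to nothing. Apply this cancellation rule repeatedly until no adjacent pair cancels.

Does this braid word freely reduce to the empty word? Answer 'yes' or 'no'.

Answer: no

Derivation:
Gen 1 (s3^-1): push. Stack: [s3^-1]
Gen 2 (s1^-1): push. Stack: [s3^-1 s1^-1]
Gen 3 (s2^-1): push. Stack: [s3^-1 s1^-1 s2^-1]
Gen 4 (s2^-1): push. Stack: [s3^-1 s1^-1 s2^-1 s2^-1]
Gen 5 (s1): push. Stack: [s3^-1 s1^-1 s2^-1 s2^-1 s1]
Gen 6 (s2): push. Stack: [s3^-1 s1^-1 s2^-1 s2^-1 s1 s2]
Gen 7 (s1): push. Stack: [s3^-1 s1^-1 s2^-1 s2^-1 s1 s2 s1]
Gen 8 (s1^-1): cancels prior s1. Stack: [s3^-1 s1^-1 s2^-1 s2^-1 s1 s2]
Gen 9 (s3): push. Stack: [s3^-1 s1^-1 s2^-1 s2^-1 s1 s2 s3]
Reduced word: s3^-1 s1^-1 s2^-1 s2^-1 s1 s2 s3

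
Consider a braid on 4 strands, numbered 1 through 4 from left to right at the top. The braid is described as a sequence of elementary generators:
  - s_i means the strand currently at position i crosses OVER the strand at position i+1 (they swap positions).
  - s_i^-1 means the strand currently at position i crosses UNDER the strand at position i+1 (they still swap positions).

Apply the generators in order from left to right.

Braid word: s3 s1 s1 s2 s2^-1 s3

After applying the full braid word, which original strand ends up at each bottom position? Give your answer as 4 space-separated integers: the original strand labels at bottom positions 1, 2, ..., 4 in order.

Gen 1 (s3): strand 3 crosses over strand 4. Perm now: [1 2 4 3]
Gen 2 (s1): strand 1 crosses over strand 2. Perm now: [2 1 4 3]
Gen 3 (s1): strand 2 crosses over strand 1. Perm now: [1 2 4 3]
Gen 4 (s2): strand 2 crosses over strand 4. Perm now: [1 4 2 3]
Gen 5 (s2^-1): strand 4 crosses under strand 2. Perm now: [1 2 4 3]
Gen 6 (s3): strand 4 crosses over strand 3. Perm now: [1 2 3 4]

Answer: 1 2 3 4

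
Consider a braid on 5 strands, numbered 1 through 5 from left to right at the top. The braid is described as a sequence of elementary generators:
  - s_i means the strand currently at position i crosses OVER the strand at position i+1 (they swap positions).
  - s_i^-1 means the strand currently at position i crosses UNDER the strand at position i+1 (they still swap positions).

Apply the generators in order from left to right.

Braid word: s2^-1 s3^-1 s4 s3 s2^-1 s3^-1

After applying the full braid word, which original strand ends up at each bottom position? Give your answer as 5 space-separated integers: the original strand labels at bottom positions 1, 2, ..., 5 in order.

Answer: 1 5 4 3 2

Derivation:
Gen 1 (s2^-1): strand 2 crosses under strand 3. Perm now: [1 3 2 4 5]
Gen 2 (s3^-1): strand 2 crosses under strand 4. Perm now: [1 3 4 2 5]
Gen 3 (s4): strand 2 crosses over strand 5. Perm now: [1 3 4 5 2]
Gen 4 (s3): strand 4 crosses over strand 5. Perm now: [1 3 5 4 2]
Gen 5 (s2^-1): strand 3 crosses under strand 5. Perm now: [1 5 3 4 2]
Gen 6 (s3^-1): strand 3 crosses under strand 4. Perm now: [1 5 4 3 2]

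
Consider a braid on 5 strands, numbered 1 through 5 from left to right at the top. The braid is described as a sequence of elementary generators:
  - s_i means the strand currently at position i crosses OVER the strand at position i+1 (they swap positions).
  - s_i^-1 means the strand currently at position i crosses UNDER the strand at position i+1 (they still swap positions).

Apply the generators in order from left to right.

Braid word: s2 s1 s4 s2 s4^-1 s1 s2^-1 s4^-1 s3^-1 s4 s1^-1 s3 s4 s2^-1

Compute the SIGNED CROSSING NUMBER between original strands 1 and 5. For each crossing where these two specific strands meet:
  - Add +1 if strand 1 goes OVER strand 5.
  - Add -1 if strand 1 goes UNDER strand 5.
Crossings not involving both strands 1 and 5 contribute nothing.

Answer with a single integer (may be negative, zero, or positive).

Answer: 0

Derivation:
Gen 1: crossing 2x3. Both 1&5? no. Sum: 0
Gen 2: crossing 1x3. Both 1&5? no. Sum: 0
Gen 3: crossing 4x5. Both 1&5? no. Sum: 0
Gen 4: crossing 1x2. Both 1&5? no. Sum: 0
Gen 5: crossing 5x4. Both 1&5? no. Sum: 0
Gen 6: crossing 3x2. Both 1&5? no. Sum: 0
Gen 7: crossing 3x1. Both 1&5? no. Sum: 0
Gen 8: crossing 4x5. Both 1&5? no. Sum: 0
Gen 9: crossing 3x5. Both 1&5? no. Sum: 0
Gen 10: crossing 3x4. Both 1&5? no. Sum: 0
Gen 11: crossing 2x1. Both 1&5? no. Sum: 0
Gen 12: crossing 5x4. Both 1&5? no. Sum: 0
Gen 13: crossing 5x3. Both 1&5? no. Sum: 0
Gen 14: crossing 2x4. Both 1&5? no. Sum: 0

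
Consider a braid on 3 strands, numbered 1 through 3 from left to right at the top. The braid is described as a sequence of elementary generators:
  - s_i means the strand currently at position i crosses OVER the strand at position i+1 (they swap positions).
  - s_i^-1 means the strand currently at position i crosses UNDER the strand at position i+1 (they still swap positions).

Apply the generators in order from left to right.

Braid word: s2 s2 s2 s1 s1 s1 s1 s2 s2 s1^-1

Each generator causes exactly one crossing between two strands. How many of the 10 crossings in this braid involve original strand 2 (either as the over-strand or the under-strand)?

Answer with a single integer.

Gen 1: crossing 2x3. Involves strand 2? yes. Count so far: 1
Gen 2: crossing 3x2. Involves strand 2? yes. Count so far: 2
Gen 3: crossing 2x3. Involves strand 2? yes. Count so far: 3
Gen 4: crossing 1x3. Involves strand 2? no. Count so far: 3
Gen 5: crossing 3x1. Involves strand 2? no. Count so far: 3
Gen 6: crossing 1x3. Involves strand 2? no. Count so far: 3
Gen 7: crossing 3x1. Involves strand 2? no. Count so far: 3
Gen 8: crossing 3x2. Involves strand 2? yes. Count so far: 4
Gen 9: crossing 2x3. Involves strand 2? yes. Count so far: 5
Gen 10: crossing 1x3. Involves strand 2? no. Count so far: 5

Answer: 5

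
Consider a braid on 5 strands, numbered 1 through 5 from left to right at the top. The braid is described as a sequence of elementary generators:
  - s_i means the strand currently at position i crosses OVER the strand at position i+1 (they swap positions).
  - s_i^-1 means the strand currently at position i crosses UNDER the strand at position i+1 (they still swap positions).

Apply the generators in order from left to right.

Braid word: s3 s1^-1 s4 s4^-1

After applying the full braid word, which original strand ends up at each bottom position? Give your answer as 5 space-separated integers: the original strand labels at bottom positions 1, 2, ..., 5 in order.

Answer: 2 1 4 3 5

Derivation:
Gen 1 (s3): strand 3 crosses over strand 4. Perm now: [1 2 4 3 5]
Gen 2 (s1^-1): strand 1 crosses under strand 2. Perm now: [2 1 4 3 5]
Gen 3 (s4): strand 3 crosses over strand 5. Perm now: [2 1 4 5 3]
Gen 4 (s4^-1): strand 5 crosses under strand 3. Perm now: [2 1 4 3 5]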